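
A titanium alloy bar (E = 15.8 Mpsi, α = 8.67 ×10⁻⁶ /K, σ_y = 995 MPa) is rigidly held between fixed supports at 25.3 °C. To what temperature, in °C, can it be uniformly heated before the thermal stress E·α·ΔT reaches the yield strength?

E = 15.8 Mpsi = 108.9 GPa.
E·α·ΔT = 995.0 MPa ⇒ ΔT = 995.0 / (108.9×10³ × 8.67×10⁻⁶) = 1053 K.
T = 25.3 + 1053 = 1079 °C.

1080 °C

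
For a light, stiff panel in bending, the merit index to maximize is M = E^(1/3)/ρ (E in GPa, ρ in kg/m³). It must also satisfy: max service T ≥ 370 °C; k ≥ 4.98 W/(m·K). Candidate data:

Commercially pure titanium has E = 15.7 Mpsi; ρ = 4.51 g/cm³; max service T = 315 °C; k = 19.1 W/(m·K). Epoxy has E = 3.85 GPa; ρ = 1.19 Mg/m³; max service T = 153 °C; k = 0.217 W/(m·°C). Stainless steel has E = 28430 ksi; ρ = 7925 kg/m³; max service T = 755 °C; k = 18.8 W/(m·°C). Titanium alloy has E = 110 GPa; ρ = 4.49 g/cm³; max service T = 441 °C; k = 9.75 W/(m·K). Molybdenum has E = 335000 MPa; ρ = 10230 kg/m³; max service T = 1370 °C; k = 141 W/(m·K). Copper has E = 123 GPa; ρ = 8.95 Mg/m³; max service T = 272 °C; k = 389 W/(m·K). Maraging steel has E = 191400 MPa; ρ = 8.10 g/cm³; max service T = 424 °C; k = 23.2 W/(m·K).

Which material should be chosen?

Screen on constraints: max service T ≥ 370 °C; k ≥ 4.98 W/(m·K). Survivors: stainless steel, titanium alloy, molybdenum, maraging steel.
Normalizing units and computing the index:
  stainless steel: E = 196.0 GPa, ρ = 7925 kg/m³
  titanium alloy: E = 110.0 GPa, ρ = 4490 kg/m³
  molybdenum: E = 335.0 GPa, ρ = 10230 kg/m³
  maraging steel: E = 191.4 GPa, ρ = 8100 kg/m³
  titanium alloy: M = 1.07×10⁻³
  stainless steel: M = 0.733×10⁻³
  maraging steel: M = 0.711×10⁻³
  molybdenum: M = 0.679×10⁻³
Highest index: titanium alloy.

titanium alloy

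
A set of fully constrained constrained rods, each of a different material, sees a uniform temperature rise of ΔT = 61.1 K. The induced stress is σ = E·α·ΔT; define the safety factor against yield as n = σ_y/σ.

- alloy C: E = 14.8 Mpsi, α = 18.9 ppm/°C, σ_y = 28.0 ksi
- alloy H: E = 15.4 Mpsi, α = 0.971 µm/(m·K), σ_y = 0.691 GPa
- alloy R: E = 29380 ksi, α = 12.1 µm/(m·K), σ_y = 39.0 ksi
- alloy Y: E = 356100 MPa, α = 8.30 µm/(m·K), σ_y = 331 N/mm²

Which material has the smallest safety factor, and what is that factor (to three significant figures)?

alloy C, n = 1.64

In consistent units (E in GPa, α in ×10⁻⁶/K, σ_y in MPa):
  alloy C: E = 102.0, α = 18.9, σ_y = 193.1 → σ = 118 MPa, n = 1.64
  alloy H: E = 106.2, α = 0.971, σ_y = 691.0 → σ = 6.30 MPa, n = 110
  alloy R: E = 202.6, α = 12.1, σ_y = 268.9 → σ = 150 MPa, n = 1.80
  alloy Y: E = 356.1, α = 8.30, σ_y = 331.0 → σ = 181 MPa, n = 1.83
The minimum is alloy C at n = 1.64.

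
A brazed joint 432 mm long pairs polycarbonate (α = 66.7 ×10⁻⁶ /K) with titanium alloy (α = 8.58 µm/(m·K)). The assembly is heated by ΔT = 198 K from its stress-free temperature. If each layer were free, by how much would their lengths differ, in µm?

4970 µm

Δα = |66.7 − 8.58|×10⁻⁶/K = 58.1×10⁻⁶/K.
ΔL_mismatch = Δα·L·ΔT = 58.1×10⁻⁶ × 432.0 mm × 198.0 K = 4970 µm.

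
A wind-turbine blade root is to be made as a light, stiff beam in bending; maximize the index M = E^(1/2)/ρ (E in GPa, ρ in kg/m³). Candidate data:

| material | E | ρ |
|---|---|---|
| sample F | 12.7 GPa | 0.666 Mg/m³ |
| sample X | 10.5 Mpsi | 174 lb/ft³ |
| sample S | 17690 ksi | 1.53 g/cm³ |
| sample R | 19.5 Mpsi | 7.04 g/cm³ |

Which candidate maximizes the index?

sample S

Convert each candidate to consistent units, then evaluate M:
  sample F: E = 12.70 GPa, ρ = 666.0 kg/m³
  sample X: E = 72.39 GPa, ρ = 2787 kg/m³
  sample S: E = 122.0 GPa, ρ = 1530 kg/m³
  sample R: E = 134.4 GPa, ρ = 7040 kg/m³
  sample S: M = 7.22×10⁻³
  sample F: M = 5.35×10⁻³
  sample X: M = 3.05×10⁻³
  sample R: M = 1.65×10⁻³
Highest index: sample S.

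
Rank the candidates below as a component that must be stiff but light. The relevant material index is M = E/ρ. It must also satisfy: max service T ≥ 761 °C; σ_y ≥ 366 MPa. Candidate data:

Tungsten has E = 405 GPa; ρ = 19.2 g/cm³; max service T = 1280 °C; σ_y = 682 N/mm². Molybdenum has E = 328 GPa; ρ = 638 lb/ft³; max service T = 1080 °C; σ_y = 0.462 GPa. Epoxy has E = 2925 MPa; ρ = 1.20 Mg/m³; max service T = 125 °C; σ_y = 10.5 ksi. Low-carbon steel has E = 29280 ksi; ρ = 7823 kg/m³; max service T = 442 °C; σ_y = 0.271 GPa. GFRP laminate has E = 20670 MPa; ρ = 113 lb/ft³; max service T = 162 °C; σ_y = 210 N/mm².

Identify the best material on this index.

molybdenum

Screen on constraints: max service T ≥ 761 °C; σ_y ≥ 366 MPa. Survivors: tungsten, molybdenum.
Putting every candidate on a common basis:
  tungsten: E = 405.0 GPa, ρ = 19200 kg/m³
  molybdenum: E = 328.0 GPa, ρ = 10220 kg/m³
  molybdenum: M = 32.1 MN·m/kg
  tungsten: M = 21.1 MN·m/kg
Highest index: molybdenum.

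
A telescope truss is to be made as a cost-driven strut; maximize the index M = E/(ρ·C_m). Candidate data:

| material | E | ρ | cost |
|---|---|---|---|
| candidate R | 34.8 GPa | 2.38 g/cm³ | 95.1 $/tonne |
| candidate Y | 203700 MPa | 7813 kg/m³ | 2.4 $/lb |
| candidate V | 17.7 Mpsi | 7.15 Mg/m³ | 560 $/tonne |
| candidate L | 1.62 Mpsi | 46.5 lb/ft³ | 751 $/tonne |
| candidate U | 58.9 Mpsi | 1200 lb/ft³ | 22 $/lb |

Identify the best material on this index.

Normalizing units and computing the index:
  candidate R: E = 34.80 GPa, ρ = 2380 kg/m³, cost = 0.09510 $/kg
  candidate Y: E = 203.7 GPa, ρ = 7813 kg/m³, cost = 5.291 $/kg
  candidate V: E = 122.0 GPa, ρ = 7150 kg/m³, cost = 0.5600 $/kg
  candidate L: E = 11.17 GPa, ρ = 744.9 kg/m³, cost = 0.7510 $/kg
  candidate U: E = 406.1 GPa, ρ = 19220 kg/m³, cost = 48.50 $/kg
  candidate R: M = 154 MN·m per $
  candidate V: M = 30.5 MN·m per $
  candidate L: M = 20.0 MN·m per $
  candidate Y: M = 4.93 MN·m per $
  candidate U: M = 0.436 MN·m per $
The maximum is for candidate R.

candidate R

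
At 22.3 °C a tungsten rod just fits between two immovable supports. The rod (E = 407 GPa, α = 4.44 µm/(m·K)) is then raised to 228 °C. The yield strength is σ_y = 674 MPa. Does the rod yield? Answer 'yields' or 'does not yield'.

does not yield

ΔT = 205.7 K. Constrained thermal stress σ = E·α·ΔT = 407.0×10³ MPa × 4.44×10⁻⁶ × 205.7 = 372 MPa (compressive).
Compare to σ_y = 674 MPa: σ < σ_y, so it does not yield.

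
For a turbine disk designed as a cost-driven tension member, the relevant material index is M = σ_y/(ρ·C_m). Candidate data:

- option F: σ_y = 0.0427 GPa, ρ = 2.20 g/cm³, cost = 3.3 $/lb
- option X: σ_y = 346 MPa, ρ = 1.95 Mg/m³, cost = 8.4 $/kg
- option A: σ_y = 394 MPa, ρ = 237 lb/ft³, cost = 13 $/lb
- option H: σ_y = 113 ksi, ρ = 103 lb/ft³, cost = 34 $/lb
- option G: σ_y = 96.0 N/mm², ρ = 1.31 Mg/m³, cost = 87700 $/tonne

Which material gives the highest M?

Putting every candidate on a common basis:
  option F: σ_y = 42.70 MPa, ρ = 2200 kg/m³, cost = 7.275 $/kg
  option X: σ_y = 346.0 MPa, ρ = 1950 kg/m³, cost = 8.400 $/kg
  option A: σ_y = 394.0 MPa, ρ = 3796 kg/m³, cost = 28.66 $/kg
  option H: σ_y = 779.1 MPa, ρ = 1650 kg/m³, cost = 74.96 $/kg
  option G: σ_y = 96.00 MPa, ρ = 1310 kg/m³, cost = 87.70 $/kg
  option X: M = 21.1 kN·m per $
  option H: M = 6.30 kN·m per $
  option A: M = 3.62 kN·m per $
  option F: M = 2.67 kN·m per $
  option G: M = 0.836 kN·m per $
Option X has the largest M.

option X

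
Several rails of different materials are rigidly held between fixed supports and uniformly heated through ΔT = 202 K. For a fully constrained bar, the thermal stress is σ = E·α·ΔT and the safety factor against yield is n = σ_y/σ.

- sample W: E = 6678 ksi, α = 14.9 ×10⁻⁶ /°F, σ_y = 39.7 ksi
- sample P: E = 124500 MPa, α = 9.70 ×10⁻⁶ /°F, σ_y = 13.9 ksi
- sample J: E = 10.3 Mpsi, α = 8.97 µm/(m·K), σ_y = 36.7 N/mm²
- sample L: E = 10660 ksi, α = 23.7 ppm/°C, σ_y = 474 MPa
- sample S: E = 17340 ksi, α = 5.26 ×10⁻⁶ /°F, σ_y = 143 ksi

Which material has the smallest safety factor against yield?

sample P

In consistent units (E in GPa, α in ×10⁻⁶/K, σ_y in MPa):
  sample W: E = 46.04, α = 26.8, σ_y = 273.7 → σ = 249 MPa, n = 1.10
  sample P: E = 124.5, α = 17.5, σ_y = 95.84 → σ = 439 MPa, n = 0.218
  sample J: E = 71.02, α = 8.97, σ_y = 36.70 → σ = 129 MPa, n = 0.285
  sample L: E = 73.50, α = 23.7, σ_y = 474.0 → σ = 352 MPa, n = 1.35
  sample S: E = 119.6, α = 9.47, σ_y = 986.0 → σ = 229 MPa, n = 4.31
Sample P has the lowest safety factor, n = 0.218.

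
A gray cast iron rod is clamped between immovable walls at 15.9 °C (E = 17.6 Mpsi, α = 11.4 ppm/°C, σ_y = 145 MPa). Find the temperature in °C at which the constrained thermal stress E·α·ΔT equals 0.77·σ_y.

96.6 °C

E = 17.6 Mpsi = 121.3 GPa.
E·α·ΔT = 111.7 MPa ⇒ ΔT = 111.7 / (121.3×10³ × 11.4×10⁻⁶) = 80.71 K.
T = 15.9 + 80.71 = 96.61 °C.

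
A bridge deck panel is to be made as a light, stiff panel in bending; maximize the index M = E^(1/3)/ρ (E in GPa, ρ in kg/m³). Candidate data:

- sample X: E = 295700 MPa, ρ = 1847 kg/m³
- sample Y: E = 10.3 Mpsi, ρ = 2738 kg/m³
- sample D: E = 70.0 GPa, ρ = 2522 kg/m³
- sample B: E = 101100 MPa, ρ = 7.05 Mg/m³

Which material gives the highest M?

Putting every candidate on a common basis:
  sample X: E = 295.7 GPa, ρ = 1847 kg/m³
  sample Y: E = 71.02 GPa, ρ = 2738 kg/m³
  sample D: E = 70.00 GPa, ρ = 2522 kg/m³
  sample B: E = 101.1 GPa, ρ = 7050 kg/m³
  sample X: M = 3.61×10⁻³
  sample D: M = 1.63×10⁻³
  sample Y: M = 1.51×10⁻³
  sample B: M = 0.661×10⁻³
Sample X ranks first.

sample X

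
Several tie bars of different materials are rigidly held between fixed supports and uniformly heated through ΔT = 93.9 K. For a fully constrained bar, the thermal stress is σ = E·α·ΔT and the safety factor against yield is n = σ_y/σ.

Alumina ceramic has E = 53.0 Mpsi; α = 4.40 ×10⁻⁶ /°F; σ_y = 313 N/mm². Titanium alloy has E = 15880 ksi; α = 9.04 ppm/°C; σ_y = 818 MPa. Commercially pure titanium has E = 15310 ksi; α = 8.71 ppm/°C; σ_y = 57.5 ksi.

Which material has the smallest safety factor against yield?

alumina ceramic

With everything in SI (GPa, ×10⁻⁶/K, MPa):
  alumina ceramic: E = 365.4, α = 7.92, σ_y = 313.0 → σ = 272 MPa, n = 1.15
  titanium alloy: E = 109.5, α = 9.04, σ_y = 818.0 → σ = 92.9 MPa, n = 8.80
  commercially pure titanium: E = 105.6, α = 8.71, σ_y = 396.4 → σ = 86.3 MPa, n = 4.59
Smallest n: alumina ceramic with n = 1.15.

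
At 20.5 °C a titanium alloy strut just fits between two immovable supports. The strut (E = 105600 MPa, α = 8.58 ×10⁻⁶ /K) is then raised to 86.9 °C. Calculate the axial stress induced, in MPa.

E = 105600 MPa = 105.6 GPa.
ΔT = 66.40 K. Constrained thermal stress σ = E·α·ΔT = 105.6×10³ MPa × 8.58×10⁻⁶ × 66.40 = 60.2 MPa (compressive).

60.2 MPa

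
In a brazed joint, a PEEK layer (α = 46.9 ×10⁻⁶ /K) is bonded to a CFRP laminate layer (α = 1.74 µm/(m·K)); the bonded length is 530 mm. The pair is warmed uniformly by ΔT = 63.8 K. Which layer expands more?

PEEK

α(PEEK) = 46.9×10⁻⁶/K vs α(CFRP laminate) = 1.74×10⁻⁶/K.
Higher α expands more for the same ΔT: PEEK.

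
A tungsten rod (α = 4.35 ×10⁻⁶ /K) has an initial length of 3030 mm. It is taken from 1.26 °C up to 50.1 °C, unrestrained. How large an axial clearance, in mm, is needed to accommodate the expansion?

0.644 mm

ΔT = 50.1 − 1.26 = 48.84 K.
ΔL = α·L₀·ΔT = 4.35×10⁻⁶ × 3030 mm × 48.84 K = 0.644 mm.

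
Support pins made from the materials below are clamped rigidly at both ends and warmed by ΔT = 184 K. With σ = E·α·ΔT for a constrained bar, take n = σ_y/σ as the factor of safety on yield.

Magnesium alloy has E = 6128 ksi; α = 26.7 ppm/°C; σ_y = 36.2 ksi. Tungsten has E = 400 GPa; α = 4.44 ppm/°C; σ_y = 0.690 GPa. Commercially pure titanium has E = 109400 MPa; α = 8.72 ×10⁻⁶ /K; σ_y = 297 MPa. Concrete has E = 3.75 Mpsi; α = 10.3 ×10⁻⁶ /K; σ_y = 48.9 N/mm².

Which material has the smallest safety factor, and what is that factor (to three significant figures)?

concrete, n = 0.998

Per material, after unit conversion:
  magnesium alloy: E = 42.25, α = 26.7, σ_y = 249.6 → σ = 208 MPa, n = 1.20
  tungsten: E = 400.0, α = 4.44, σ_y = 690.0 → σ = 327 MPa, n = 2.11
  commercially pure titanium: E = 109.4, α = 8.72, σ_y = 297.0 → σ = 176 MPa, n = 1.69
  concrete: E = 25.86, α = 10.3, σ_y = 48.90 → σ = 49.0 MPa, n = 0.998
The minimum is concrete at n = 0.998.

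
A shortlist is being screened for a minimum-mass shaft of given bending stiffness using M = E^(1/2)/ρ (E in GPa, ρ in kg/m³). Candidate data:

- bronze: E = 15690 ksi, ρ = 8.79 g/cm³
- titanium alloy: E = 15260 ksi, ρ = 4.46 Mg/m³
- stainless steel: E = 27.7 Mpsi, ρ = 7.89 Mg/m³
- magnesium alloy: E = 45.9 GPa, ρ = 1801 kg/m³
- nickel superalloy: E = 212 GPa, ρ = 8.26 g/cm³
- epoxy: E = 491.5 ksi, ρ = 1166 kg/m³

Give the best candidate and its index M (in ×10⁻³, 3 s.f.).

Putting every candidate on a common basis:
  bronze: E = 108.2 GPa, ρ = 8790 kg/m³
  titanium alloy: E = 105.2 GPa, ρ = 4460 kg/m³
  stainless steel: E = 191.0 GPa, ρ = 7890 kg/m³
  magnesium alloy: E = 45.90 GPa, ρ = 1801 kg/m³
  nickel superalloy: E = 212.0 GPa, ρ = 8260 kg/m³
  epoxy: E = 3.389 GPa, ρ = 1166 kg/m³
  magnesium alloy: M = 3.76×10⁻³
  titanium alloy: M = 2.30×10⁻³
  nickel superalloy: M = 1.76×10⁻³
  stainless steel: M = 1.75×10⁻³
  epoxy: M = 1.58×10⁻³
  bronze: M = 1.18×10⁻³
The maximum is for magnesium alloy.

magnesium alloy, M = 3.76×10⁻³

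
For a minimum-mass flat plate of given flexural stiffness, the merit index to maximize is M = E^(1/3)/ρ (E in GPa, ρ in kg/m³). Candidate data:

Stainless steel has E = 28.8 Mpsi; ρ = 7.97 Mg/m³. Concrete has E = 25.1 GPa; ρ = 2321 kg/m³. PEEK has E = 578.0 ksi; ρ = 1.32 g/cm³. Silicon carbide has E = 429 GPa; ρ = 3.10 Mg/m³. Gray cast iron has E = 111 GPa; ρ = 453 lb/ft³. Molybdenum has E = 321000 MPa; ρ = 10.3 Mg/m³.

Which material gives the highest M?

silicon carbide

In SI units:
  stainless steel: E = 198.6 GPa, ρ = 7970 kg/m³
  concrete: E = 25.10 GPa, ρ = 2321 kg/m³
  PEEK: E = 3.985 GPa, ρ = 1320 kg/m³
  silicon carbide: E = 429.0 GPa, ρ = 3100 kg/m³
  gray cast iron: E = 111.0 GPa, ρ = 7256 kg/m³
  molybdenum: E = 321.0 GPa, ρ = 10300 kg/m³
  silicon carbide: M = 2.43×10⁻³
  concrete: M = 1.26×10⁻³
  PEEK: M = 1.20×10⁻³
  stainless steel: M = 0.732×10⁻³
  molybdenum: M = 0.665×10⁻³
  gray cast iron: M = 0.662×10⁻³
Silicon carbide has the largest M.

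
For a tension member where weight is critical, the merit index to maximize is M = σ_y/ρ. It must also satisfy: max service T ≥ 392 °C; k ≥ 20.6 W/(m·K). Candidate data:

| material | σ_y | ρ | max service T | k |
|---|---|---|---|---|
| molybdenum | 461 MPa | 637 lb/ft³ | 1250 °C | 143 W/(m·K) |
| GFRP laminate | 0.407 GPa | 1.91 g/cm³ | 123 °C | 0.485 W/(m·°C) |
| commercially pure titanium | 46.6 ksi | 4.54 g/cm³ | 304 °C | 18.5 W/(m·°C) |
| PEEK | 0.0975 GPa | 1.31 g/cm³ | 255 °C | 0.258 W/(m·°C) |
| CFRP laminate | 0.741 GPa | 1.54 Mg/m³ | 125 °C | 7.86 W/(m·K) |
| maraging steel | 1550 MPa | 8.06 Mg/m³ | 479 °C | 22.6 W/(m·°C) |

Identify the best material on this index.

Screen on constraints: max service T ≥ 392 °C; k ≥ 20.6 W/(m·K). Survivors: molybdenum, maraging steel.
Putting every candidate on a common basis:
  molybdenum: σ_y = 461.0 MPa, ρ = 10200 kg/m³
  maraging steel: σ_y = 1550 MPa, ρ = 8060 kg/m³
  maraging steel: M = 192 kN·m/kg
  molybdenum: M = 45.2 kN·m/kg
Highest index: maraging steel.

maraging steel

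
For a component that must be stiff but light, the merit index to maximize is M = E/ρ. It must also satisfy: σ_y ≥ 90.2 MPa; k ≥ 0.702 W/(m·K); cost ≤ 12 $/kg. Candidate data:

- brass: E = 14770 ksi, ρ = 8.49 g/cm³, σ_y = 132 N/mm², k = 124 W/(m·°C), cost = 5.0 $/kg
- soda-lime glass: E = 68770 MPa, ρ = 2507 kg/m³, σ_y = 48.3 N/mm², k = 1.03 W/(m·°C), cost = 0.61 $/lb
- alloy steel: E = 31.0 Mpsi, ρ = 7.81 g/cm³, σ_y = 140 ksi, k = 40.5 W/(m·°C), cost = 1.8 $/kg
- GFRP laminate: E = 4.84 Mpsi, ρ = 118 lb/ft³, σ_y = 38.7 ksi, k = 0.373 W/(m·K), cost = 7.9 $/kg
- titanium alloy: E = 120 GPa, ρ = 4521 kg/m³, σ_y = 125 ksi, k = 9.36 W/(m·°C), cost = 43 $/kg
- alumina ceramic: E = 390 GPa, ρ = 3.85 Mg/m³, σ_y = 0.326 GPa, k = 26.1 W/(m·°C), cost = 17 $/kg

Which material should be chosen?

Screen on constraints: σ_y ≥ 90.2 MPa; k ≥ 0.702 W/(m·K); cost ≤ 12 $/kg. Survivors: brass, alloy steel.
Putting every candidate on a common basis:
  brass: E = 101.8 GPa, ρ = 8490 kg/m³
  alloy steel: E = 213.7 GPa, ρ = 7810 kg/m³
  alloy steel: M = 27.4 MN·m/kg
  brass: M = 12.0 MN·m/kg
The maximum is for alloy steel.

alloy steel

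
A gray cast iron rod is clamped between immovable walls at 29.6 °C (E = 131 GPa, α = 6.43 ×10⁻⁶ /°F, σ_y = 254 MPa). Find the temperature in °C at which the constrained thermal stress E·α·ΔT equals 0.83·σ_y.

α = 6.43×10⁻⁶/°F × 9/5 = 11.6×10⁻⁶/K.
E·α·ΔT = 210.8 MPa ⇒ ΔT = 210.8 / (131.0×10³ × 11.6×10⁻⁶) = 139.0 K.
T = 29.6 + 139.0 = 168.6 °C.

169 °C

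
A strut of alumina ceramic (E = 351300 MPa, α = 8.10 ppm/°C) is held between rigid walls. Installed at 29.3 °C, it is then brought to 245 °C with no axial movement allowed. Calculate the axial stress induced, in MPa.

614 MPa

E = 351300 MPa = 351.3 GPa.
ΔT = 215.7 K. Constrained thermal stress σ = E·α·ΔT = 351.3×10³ MPa × 8.10×10⁻⁶ × 215.7 = 614 MPa (compressive).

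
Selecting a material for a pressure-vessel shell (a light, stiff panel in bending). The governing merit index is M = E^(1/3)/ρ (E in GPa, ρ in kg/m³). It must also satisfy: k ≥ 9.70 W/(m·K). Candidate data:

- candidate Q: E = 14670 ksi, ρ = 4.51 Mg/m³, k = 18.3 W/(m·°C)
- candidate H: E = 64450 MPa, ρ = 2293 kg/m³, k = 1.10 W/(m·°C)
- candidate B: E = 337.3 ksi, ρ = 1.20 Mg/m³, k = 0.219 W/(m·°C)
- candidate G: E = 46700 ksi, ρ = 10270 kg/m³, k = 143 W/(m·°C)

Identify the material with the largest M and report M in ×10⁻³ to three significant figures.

candidate Q, M = 1.03×10⁻³

Screen on constraints: k ≥ 9.70 W/(m·K). Survivors: candidate Q, candidate G.
In SI units:
  candidate Q: E = 101.1 GPa, ρ = 4510 kg/m³
  candidate G: E = 322.0 GPa, ρ = 10270 kg/m³
  candidate Q: M = 1.03×10⁻³
  candidate G: M = 0.667×10⁻³
Candidate Q ranks first.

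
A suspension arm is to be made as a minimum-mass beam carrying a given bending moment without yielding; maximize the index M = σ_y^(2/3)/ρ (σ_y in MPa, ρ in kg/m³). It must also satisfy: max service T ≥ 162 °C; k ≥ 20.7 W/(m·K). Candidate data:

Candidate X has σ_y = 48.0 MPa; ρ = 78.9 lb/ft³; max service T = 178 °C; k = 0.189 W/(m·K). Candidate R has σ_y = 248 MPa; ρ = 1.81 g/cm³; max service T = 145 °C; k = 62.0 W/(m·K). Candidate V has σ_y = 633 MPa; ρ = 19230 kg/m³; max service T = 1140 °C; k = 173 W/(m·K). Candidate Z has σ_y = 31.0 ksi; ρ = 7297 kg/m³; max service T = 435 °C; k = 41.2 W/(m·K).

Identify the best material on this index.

Screen on constraints: max service T ≥ 162 °C; k ≥ 20.7 W/(m·K). Survivors: candidate V, candidate Z.
Normalizing units and computing the index:
  candidate V: σ_y = 633.0 MPa, ρ = 19230 kg/m³
  candidate Z: σ_y = 213.7 MPa, ρ = 7297 kg/m³
  candidate Z: M = 4.90×10⁻³
  candidate V: M = 3.83×10⁻³
Candidate Z ranks first.

candidate Z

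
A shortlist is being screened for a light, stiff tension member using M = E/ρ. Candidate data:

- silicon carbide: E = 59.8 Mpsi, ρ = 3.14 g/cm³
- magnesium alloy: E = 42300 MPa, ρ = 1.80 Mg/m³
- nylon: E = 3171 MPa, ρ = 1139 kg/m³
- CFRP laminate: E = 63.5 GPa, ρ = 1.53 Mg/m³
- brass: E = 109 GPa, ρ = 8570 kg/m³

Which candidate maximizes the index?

Putting every candidate on a common basis:
  silicon carbide: E = 412.3 GPa, ρ = 3140 kg/m³
  magnesium alloy: E = 42.30 GPa, ρ = 1800 kg/m³
  nylon: E = 3.171 GPa, ρ = 1139 kg/m³
  CFRP laminate: E = 63.50 GPa, ρ = 1530 kg/m³
  brass: E = 109.0 GPa, ρ = 8570 kg/m³
  silicon carbide: M = 131 MN·m/kg
  CFRP laminate: M = 41.5 MN·m/kg
  magnesium alloy: M = 23.5 MN·m/kg
  brass: M = 12.7 MN·m/kg
  nylon: M = 2.78 MN·m/kg
The maximum is for silicon carbide.

silicon carbide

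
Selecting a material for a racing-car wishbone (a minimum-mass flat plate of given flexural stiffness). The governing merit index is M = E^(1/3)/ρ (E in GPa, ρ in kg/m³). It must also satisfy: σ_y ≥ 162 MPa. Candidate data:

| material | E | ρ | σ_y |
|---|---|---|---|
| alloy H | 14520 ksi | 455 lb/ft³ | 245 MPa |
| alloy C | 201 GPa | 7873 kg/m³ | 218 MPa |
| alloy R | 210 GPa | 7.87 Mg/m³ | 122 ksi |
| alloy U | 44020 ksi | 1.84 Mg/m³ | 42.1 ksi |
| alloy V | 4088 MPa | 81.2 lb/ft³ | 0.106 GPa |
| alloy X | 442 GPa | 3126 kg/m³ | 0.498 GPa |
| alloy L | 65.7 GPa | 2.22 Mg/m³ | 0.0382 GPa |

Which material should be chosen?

Screen on constraints: σ_y ≥ 162 MPa. Survivors: alloy H, alloy C, alloy R, alloy U, alloy X.
Normalizing units and computing the index:
  alloy H: E = 100.1 GPa, ρ = 7288 kg/m³
  alloy C: E = 201.0 GPa, ρ = 7873 kg/m³
  alloy R: E = 210.0 GPa, ρ = 7870 kg/m³
  alloy U: E = 303.5 GPa, ρ = 1840 kg/m³
  alloy X: E = 442.0 GPa, ρ = 3126 kg/m³
  alloy U: M = 3.65×10⁻³
  alloy X: M = 2.44×10⁻³
  alloy R: M = 0.755×10⁻³
  alloy C: M = 0.744×10⁻³
  alloy H: M = 0.637×10⁻³
Alloy U has the largest M.

alloy U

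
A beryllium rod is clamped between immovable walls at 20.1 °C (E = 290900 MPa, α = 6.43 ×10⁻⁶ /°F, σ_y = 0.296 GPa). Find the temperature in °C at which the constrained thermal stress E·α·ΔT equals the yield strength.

E = 290900 MPa = 290.9 GPa.
α = 6.43×10⁻⁶/°F × 9/5 = 11.6×10⁻⁶/K.
σ_y = 0.296 GPa = 296.0 MPa.
E·α·ΔT = 296.0 MPa ⇒ ΔT = 296.0 / (290.9×10³ × 11.6×10⁻⁶) = 87.92 K.
T = 20.1 + 87.92 = 108.0 °C.

108 °C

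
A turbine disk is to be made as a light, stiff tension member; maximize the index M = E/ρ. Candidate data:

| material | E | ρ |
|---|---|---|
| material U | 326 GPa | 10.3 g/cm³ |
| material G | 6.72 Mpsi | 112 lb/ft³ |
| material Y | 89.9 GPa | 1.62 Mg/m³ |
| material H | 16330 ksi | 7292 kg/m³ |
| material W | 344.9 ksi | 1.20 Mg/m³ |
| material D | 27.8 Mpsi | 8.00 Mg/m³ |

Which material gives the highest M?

Putting every candidate on a common basis:
  material U: E = 326.0 GPa, ρ = 10300 kg/m³
  material G: E = 46.33 GPa, ρ = 1794 kg/m³
  material Y: E = 89.90 GPa, ρ = 1620 kg/m³
  material H: E = 112.6 GPa, ρ = 7292 kg/m³
  material W: E = 2.378 GPa, ρ = 1200 kg/m³
  material D: E = 191.7 GPa, ρ = 8000 kg/m³
  material Y: M = 55.5 MN·m/kg
  material U: M = 31.7 MN·m/kg
  material G: M = 25.8 MN·m/kg
  material D: M = 24.0 MN·m/kg
  material H: M = 15.4 MN·m/kg
  material W: M = 1.98 MN·m/kg
Material Y has the largest M.

material Y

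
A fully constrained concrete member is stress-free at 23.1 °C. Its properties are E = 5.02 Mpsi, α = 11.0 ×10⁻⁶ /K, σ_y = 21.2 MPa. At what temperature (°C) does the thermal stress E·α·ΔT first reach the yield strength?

78.8 °C

E = 5.02 Mpsi = 34.61 GPa.
E·α·ΔT = 21.20 MPa ⇒ ΔT = 21.20 / (34.61×10³ × 11.0×10⁻⁶) = 55.68 K.
T = 23.1 + 55.68 = 78.78 °C.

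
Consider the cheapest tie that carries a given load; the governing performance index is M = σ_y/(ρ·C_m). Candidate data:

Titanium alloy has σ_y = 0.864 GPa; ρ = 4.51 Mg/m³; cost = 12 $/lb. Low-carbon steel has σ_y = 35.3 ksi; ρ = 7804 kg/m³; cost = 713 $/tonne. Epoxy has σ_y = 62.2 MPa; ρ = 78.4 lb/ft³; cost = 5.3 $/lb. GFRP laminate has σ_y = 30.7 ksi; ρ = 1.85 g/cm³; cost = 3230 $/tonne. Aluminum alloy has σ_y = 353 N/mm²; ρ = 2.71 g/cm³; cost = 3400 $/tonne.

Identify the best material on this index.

In SI units:
  titanium alloy: σ_y = 864.0 MPa, ρ = 4510 kg/m³, cost = 26.46 $/kg
  low-carbon steel: σ_y = 243.4 MPa, ρ = 7804 kg/m³, cost = 0.7130 $/kg
  epoxy: σ_y = 62.20 MPa, ρ = 1256 kg/m³, cost = 11.68 $/kg
  GFRP laminate: σ_y = 211.7 MPa, ρ = 1850 kg/m³, cost = 3.230 $/kg
  aluminum alloy: σ_y = 353.0 MPa, ρ = 2710 kg/m³, cost = 3.400 $/kg
  low-carbon steel: M = 43.7 kN·m per $
  aluminum alloy: M = 38.3 kN·m per $
  GFRP laminate: M = 35.4 kN·m per $
  titanium alloy: M = 7.24 kN·m per $
  epoxy: M = 4.24 kN·m per $
The maximum is for low-carbon steel.

low-carbon steel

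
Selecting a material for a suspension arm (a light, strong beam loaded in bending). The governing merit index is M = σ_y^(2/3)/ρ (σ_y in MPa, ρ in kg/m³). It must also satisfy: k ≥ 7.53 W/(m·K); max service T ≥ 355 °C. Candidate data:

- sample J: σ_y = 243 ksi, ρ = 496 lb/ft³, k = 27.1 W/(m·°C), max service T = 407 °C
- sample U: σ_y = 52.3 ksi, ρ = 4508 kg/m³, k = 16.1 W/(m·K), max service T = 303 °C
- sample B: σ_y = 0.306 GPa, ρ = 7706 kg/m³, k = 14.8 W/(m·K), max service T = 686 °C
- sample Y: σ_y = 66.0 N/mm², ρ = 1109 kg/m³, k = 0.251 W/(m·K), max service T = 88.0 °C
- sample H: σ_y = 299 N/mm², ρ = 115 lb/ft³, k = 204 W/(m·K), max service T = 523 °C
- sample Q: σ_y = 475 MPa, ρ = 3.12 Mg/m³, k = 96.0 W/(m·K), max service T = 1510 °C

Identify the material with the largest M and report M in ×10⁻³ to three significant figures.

sample H, M = 24.3×10⁻³

Screen on constraints: k ≥ 7.53 W/(m·K); max service T ≥ 355 °C. Survivors: sample J, sample B, sample H, sample Q.
Putting every candidate on a common basis:
  sample J: σ_y = 1675 MPa, ρ = 7945 kg/m³
  sample B: σ_y = 306.0 MPa, ρ = 7706 kg/m³
  sample H: σ_y = 299.0 MPa, ρ = 1842 kg/m³
  sample Q: σ_y = 475.0 MPa, ρ = 3120 kg/m³
  sample H: M = 24.3×10⁻³
  sample Q: M = 19.5×10⁻³
  sample J: M = 17.8×10⁻³
  sample B: M = 5.89×10⁻³
Sample H ranks first.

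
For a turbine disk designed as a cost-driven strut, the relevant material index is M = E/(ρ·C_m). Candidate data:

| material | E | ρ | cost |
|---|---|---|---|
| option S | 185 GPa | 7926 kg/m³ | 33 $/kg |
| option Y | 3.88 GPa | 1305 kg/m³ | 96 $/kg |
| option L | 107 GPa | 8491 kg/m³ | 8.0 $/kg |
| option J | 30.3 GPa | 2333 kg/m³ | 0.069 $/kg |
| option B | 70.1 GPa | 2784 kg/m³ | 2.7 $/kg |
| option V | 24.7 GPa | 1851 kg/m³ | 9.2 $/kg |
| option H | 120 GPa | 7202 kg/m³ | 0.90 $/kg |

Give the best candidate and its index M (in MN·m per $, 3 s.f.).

option J, M = 188 MN·m per $

Per-candidate index values:
  option J: M = 188 MN·m per $
  option H: M = 18.5 MN·m per $
  option B: M = 9.33 MN·m per $
  option L: M = 1.58 MN·m per $
  option V: M = 1.45 MN·m per $
  option S: M = 0.707 MN·m per $
  option Y: M = 0.0310 MN·m per $
Highest index: option J.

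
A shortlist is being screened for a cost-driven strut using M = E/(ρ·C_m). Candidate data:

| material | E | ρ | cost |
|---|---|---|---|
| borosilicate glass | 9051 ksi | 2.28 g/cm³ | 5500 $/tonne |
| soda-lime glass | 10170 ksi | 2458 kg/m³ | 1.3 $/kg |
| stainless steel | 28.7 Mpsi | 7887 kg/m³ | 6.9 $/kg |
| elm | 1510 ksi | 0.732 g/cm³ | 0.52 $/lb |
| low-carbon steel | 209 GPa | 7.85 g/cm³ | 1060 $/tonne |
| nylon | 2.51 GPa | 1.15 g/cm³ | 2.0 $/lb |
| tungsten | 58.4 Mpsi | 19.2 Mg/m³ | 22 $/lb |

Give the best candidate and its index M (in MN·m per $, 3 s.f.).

low-carbon steel, M = 25.1 MN·m per $

Normalizing units and computing the index:
  borosilicate glass: E = 62.40 GPa, ρ = 2280 kg/m³, cost = 5.500 $/kg
  soda-lime glass: E = 70.12 GPa, ρ = 2458 kg/m³, cost = 1.300 $/kg
  stainless steel: E = 197.9 GPa, ρ = 7887 kg/m³, cost = 6.900 $/kg
  elm: E = 10.41 GPa, ρ = 732.0 kg/m³, cost = 1.146 $/kg
  low-carbon steel: E = 209.0 GPa, ρ = 7850 kg/m³, cost = 1.060 $/kg
  nylon: E = 2.510 GPa, ρ = 1150 kg/m³, cost = 4.409 $/kg
  tungsten: E = 402.7 GPa, ρ = 19200 kg/m³, cost = 48.50 $/kg
  low-carbon steel: M = 25.1 MN·m per $
  soda-lime glass: M = 21.9 MN·m per $
  elm: M = 12.4 MN·m per $
  borosilicate glass: M = 4.98 MN·m per $
  stainless steel: M = 3.64 MN·m per $
  nylon: M = 0.495 MN·m per $
  tungsten: M = 0.432 MN·m per $
Low-carbon steel has the largest M.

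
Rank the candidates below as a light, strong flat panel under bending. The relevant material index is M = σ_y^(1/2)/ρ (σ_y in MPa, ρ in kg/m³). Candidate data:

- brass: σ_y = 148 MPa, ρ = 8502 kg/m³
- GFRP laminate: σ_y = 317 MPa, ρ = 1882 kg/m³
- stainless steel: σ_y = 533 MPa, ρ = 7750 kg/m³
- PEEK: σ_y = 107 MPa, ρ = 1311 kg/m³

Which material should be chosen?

Computing M directly (units already consistent):
  GFRP laminate: M = 9.46×10⁻³
  PEEK: M = 7.89×10⁻³
  stainless steel: M = 2.98×10⁻³
  brass: M = 1.43×10⁻³
GFRP laminate has the largest M.

GFRP laminate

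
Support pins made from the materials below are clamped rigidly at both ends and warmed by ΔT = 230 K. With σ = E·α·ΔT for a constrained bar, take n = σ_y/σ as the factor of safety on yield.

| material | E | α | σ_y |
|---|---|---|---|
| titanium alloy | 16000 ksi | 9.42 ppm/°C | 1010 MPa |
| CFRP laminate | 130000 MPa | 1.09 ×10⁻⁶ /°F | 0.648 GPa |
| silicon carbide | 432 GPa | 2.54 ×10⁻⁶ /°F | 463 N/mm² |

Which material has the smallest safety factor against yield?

Converting E to GPa, α to ×10⁻⁶/K, σ_y to MPa, then σ and n for each:
  titanium alloy: E = 110.3, α = 9.42, σ_y = 1010 → σ = 239 MPa, n = 4.23
  CFRP laminate: E = 130.0, α = 1.96, σ_y = 648.0 → σ = 58.7 MPa, n = 11.0
  silicon carbide: E = 432.0, α = 4.57, σ_y = 463.0 → σ = 454 MPa, n = 1.02
Smallest n: silicon carbide with n = 1.02.

silicon carbide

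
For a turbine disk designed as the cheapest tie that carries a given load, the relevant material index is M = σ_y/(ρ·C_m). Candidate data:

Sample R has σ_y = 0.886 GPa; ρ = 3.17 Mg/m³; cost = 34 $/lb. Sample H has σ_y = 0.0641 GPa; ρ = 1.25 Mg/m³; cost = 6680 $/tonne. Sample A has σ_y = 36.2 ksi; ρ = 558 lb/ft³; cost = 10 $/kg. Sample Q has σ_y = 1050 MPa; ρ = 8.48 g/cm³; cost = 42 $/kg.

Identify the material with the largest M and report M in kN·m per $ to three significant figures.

sample H, M = 7.68 kN·m per $

After converting to SI:
  sample R: σ_y = 886.0 MPa, ρ = 3170 kg/m³, cost = 74.96 $/kg
  sample H: σ_y = 64.10 MPa, ρ = 1250 kg/m³, cost = 6.680 $/kg
  sample A: σ_y = 249.6 MPa, ρ = 8938 kg/m³, cost = 10.00 $/kg
  sample Q: σ_y = 1050 MPa, ρ = 8480 kg/m³, cost = 42.00 $/kg
  sample H: M = 7.68 kN·m per $
  sample R: M = 3.73 kN·m per $
  sample Q: M = 2.95 kN·m per $
  sample A: M = 2.79 kN·m per $
Highest index: sample H.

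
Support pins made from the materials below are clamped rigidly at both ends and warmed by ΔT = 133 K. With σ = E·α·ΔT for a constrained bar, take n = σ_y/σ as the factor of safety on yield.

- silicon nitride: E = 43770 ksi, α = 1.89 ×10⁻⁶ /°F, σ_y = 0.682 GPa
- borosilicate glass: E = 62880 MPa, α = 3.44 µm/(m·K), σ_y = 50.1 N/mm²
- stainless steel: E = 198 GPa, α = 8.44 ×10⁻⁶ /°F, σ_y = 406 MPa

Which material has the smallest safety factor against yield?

stainless steel

With everything in SI (GPa, ×10⁻⁶/K, MPa):
  silicon nitride: E = 301.8, α = 3.40, σ_y = 682.0 → σ = 137 MPa, n = 4.99
  borosilicate glass: E = 62.88, α = 3.44, σ_y = 50.10 → σ = 28.8 MPa, n = 1.74
  stainless steel: E = 198.0, α = 15.2, σ_y = 406.0 → σ = 400 MPa, n = 1.01
Smallest n: stainless steel with n = 1.01.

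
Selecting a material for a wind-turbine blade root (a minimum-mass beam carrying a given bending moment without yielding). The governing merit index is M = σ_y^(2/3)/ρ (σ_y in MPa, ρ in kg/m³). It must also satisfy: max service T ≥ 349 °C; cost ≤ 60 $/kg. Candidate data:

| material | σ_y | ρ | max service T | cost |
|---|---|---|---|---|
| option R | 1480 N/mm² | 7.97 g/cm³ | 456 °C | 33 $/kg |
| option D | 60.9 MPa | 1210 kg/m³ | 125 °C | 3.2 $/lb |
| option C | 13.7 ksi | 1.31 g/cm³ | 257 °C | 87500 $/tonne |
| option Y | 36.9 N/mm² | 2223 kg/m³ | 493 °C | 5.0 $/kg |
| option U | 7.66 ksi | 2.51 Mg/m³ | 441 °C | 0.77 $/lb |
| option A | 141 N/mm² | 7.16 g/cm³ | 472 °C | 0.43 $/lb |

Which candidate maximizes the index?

option R

Screen on constraints: max service T ≥ 349 °C; cost ≤ 60 $/kg. Survivors: option R, option Y, option U, option A.
Putting every candidate on a common basis:
  option R: σ_y = 1480 MPa, ρ = 7970 kg/m³
  option Y: σ_y = 36.90 MPa, ρ = 2223 kg/m³
  option U: σ_y = 52.81 MPa, ρ = 2510 kg/m³
  option A: σ_y = 141.0 MPa, ρ = 7160 kg/m³
  option R: M = 16.3×10⁻³
  option U: M = 5.61×10⁻³
  option Y: M = 4.99×10⁻³
  option A: M = 3.78×10⁻³
Highest index: option R.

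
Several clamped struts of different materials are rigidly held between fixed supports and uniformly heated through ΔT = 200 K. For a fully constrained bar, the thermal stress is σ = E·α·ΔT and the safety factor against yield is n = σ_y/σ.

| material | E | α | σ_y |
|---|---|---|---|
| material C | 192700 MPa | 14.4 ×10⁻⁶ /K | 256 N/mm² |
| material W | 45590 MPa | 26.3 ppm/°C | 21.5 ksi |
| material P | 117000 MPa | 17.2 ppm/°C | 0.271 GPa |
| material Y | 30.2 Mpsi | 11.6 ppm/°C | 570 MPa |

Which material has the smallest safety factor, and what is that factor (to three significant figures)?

With everything in SI (GPa, ×10⁻⁶/K, MPa):
  material C: E = 192.7, α = 14.4, σ_y = 256.0 → σ = 555 MPa, n = 0.461
  material W: E = 45.59, α = 26.3, σ_y = 148.2 → σ = 240 MPa, n = 0.618
  material P: E = 117.0, α = 17.2, σ_y = 271.0 → σ = 402 MPa, n = 0.673
  material Y: E = 208.2, α = 11.6, σ_y = 570.0 → σ = 483 MPa, n = 1.18
The minimum is material C at n = 0.461.

material C, n = 0.461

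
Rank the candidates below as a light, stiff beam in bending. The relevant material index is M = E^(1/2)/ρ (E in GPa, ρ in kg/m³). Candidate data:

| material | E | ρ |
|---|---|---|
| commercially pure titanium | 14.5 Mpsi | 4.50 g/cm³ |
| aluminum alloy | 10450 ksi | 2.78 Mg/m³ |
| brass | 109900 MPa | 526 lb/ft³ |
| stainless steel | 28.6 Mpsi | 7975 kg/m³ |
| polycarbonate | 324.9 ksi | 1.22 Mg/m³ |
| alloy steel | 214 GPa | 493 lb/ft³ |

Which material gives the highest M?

Convert each candidate to consistent units, then evaluate M:
  commercially pure titanium: E = 99.97 GPa, ρ = 4500 kg/m³
  aluminum alloy: E = 72.05 GPa, ρ = 2780 kg/m³
  brass: E = 109.9 GPa, ρ = 8426 kg/m³
  stainless steel: E = 197.2 GPa, ρ = 7975 kg/m³
  polycarbonate: E = 2.240 GPa, ρ = 1220 kg/m³
  alloy steel: E = 214.0 GPa, ρ = 7897 kg/m³
  aluminum alloy: M = 3.05×10⁻³
  commercially pure titanium: M = 2.22×10⁻³
  alloy steel: M = 1.85×10⁻³
  stainless steel: M = 1.76×10⁻³
  brass: M = 1.24×10⁻³
  polycarbonate: M = 1.23×10⁻³
The maximum is for aluminum alloy.

aluminum alloy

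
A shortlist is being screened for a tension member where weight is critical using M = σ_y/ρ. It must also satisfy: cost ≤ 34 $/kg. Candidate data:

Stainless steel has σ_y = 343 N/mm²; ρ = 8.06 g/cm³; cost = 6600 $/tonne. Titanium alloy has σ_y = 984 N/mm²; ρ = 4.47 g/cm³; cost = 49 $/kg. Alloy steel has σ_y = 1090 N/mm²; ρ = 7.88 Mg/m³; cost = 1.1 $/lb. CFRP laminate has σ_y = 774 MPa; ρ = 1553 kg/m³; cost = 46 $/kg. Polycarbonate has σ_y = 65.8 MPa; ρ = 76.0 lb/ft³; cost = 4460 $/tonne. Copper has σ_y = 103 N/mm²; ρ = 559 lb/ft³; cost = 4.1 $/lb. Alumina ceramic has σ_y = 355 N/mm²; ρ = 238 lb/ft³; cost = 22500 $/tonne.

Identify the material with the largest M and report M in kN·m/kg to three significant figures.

alloy steel, M = 138 kN·m/kg

Screen on constraints: cost ≤ 34 $/kg. Survivors: stainless steel, alloy steel, polycarbonate, copper, alumina ceramic.
Convert each candidate to consistent units, then evaluate M:
  stainless steel: σ_y = 343.0 MPa, ρ = 8060 kg/m³
  alloy steel: σ_y = 1090 MPa, ρ = 7880 kg/m³
  polycarbonate: σ_y = 65.80 MPa, ρ = 1217 kg/m³
  copper: σ_y = 103.0 MPa, ρ = 8954 kg/m³
  alumina ceramic: σ_y = 355.0 MPa, ρ = 3812 kg/m³
  alloy steel: M = 138 kN·m/kg
  alumina ceramic: M = 93.1 kN·m/kg
  polycarbonate: M = 54.0 kN·m/kg
  stainless steel: M = 42.6 kN·m/kg
  copper: M = 11.5 kN·m/kg
Highest index: alloy steel.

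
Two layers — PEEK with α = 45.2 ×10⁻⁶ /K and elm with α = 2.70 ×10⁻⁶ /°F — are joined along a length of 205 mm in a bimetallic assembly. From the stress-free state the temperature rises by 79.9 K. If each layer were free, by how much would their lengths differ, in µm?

elm: α = 2.70×10⁻⁶/°F × 9/5 = 4.86×10⁻⁶/K.
Δα = |45.2 − 4.86|×10⁻⁶/K = 40.3×10⁻⁶/K.
ΔL_mismatch = Δα·L·ΔT = 40.3×10⁻⁶ × 205.0 mm × 79.9 K = 661 µm.

661 µm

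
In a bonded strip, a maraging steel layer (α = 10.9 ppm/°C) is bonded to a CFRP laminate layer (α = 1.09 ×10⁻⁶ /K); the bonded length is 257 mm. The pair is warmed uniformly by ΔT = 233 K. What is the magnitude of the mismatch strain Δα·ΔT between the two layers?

Δα = |10.9 − 1.09|×10⁻⁶/K = 9.81×10⁻⁶/K.
Mismatch strain = Δα·ΔT = 9.81×10⁻⁶ × 233.0 = 2.29×10⁻³.

2.29×10⁻³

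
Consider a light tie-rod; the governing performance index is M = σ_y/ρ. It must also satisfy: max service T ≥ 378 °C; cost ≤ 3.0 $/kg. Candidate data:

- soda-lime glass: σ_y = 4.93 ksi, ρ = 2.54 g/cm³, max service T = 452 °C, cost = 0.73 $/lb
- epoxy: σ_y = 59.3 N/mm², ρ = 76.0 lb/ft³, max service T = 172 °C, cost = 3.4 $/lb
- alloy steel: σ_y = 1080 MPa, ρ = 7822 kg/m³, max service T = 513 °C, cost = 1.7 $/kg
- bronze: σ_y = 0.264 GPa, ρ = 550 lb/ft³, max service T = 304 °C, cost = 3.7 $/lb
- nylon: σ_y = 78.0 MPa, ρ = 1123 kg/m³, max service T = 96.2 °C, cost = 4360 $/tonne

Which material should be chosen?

Screen on constraints: max service T ≥ 378 °C; cost ≤ 3.0 $/kg. Survivors: soda-lime glass, alloy steel.
In SI units:
  soda-lime glass: σ_y = 33.99 MPa, ρ = 2540 kg/m³
  alloy steel: σ_y = 1080 MPa, ρ = 7822 kg/m³
  alloy steel: M = 138 kN·m/kg
  soda-lime glass: M = 13.4 kN·m/kg
Alloy steel has the largest M.

alloy steel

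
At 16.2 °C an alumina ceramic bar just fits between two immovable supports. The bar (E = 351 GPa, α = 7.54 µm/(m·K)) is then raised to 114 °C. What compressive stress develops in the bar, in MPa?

ΔT = 97.80 K. Constrained thermal stress σ = E·α·ΔT = 351.0×10³ MPa × 7.54×10⁻⁶ × 97.80 = 259 MPa (compressive).

259 MPa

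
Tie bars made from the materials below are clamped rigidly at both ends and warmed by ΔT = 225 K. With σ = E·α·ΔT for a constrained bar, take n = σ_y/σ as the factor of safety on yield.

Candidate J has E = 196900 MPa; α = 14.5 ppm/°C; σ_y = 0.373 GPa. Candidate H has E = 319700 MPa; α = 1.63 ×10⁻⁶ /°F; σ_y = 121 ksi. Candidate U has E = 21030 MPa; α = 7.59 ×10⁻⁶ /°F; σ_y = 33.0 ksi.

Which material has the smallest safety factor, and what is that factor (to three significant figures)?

candidate J, n = 0.581

Per material, after unit conversion:
  candidate J: E = 196.9, α = 14.5, σ_y = 373.0 → σ = 642 MPa, n = 0.581
  candidate H: E = 319.7, α = 2.93, σ_y = 834.3 → σ = 211 MPa, n = 3.95
  candidate U: E = 21.03, α = 13.7, σ_y = 227.5 → σ = 64.6 MPa, n = 3.52
Candidate J has the lowest safety factor, n = 0.581.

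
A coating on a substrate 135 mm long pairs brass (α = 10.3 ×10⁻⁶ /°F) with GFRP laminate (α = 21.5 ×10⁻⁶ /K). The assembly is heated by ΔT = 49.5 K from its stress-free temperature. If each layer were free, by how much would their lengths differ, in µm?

19.8 µm

brass: α = 10.3×10⁻⁶/°F × 9/5 = 18.5×10⁻⁶/K.
Δα = |18.5 − 21.5|×10⁻⁶/K = 2.96×10⁻⁶/K.
ΔL_mismatch = Δα·L·ΔT = 2.96×10⁻⁶ × 135.0 mm × 49.5 K = 19.8 µm.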